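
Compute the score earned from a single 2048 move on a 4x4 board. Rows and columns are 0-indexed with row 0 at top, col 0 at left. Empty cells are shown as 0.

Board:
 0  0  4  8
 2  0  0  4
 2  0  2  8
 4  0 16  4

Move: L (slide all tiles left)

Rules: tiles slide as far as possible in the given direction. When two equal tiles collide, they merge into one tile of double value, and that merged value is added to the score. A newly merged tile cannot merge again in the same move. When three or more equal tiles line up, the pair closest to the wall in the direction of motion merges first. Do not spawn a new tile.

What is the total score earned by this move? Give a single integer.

Slide left:
row 0: [0, 0, 4, 8] -> [4, 8, 0, 0]  score +0 (running 0)
row 1: [2, 0, 0, 4] -> [2, 4, 0, 0]  score +0 (running 0)
row 2: [2, 0, 2, 8] -> [4, 8, 0, 0]  score +4 (running 4)
row 3: [4, 0, 16, 4] -> [4, 16, 4, 0]  score +0 (running 4)
Board after move:
 4  8  0  0
 2  4  0  0
 4  8  0  0
 4 16  4  0

Answer: 4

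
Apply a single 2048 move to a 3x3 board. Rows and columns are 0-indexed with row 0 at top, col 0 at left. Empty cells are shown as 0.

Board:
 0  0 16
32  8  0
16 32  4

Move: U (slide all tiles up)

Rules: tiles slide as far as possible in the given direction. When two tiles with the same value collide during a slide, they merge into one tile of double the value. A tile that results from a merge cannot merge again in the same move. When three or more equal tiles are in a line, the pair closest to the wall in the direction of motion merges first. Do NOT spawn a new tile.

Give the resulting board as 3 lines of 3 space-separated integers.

Answer: 32  8 16
16 32  4
 0  0  0

Derivation:
Slide up:
col 0: [0, 32, 16] -> [32, 16, 0]
col 1: [0, 8, 32] -> [8, 32, 0]
col 2: [16, 0, 4] -> [16, 4, 0]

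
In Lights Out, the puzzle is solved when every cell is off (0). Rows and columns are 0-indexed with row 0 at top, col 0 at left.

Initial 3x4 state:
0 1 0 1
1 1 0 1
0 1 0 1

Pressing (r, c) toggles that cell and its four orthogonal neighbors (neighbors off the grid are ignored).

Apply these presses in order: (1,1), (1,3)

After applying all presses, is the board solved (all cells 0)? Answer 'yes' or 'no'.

Answer: yes

Derivation:
After press 1 at (1,1):
0 0 0 1
0 0 1 1
0 0 0 1

After press 2 at (1,3):
0 0 0 0
0 0 0 0
0 0 0 0

Lights still on: 0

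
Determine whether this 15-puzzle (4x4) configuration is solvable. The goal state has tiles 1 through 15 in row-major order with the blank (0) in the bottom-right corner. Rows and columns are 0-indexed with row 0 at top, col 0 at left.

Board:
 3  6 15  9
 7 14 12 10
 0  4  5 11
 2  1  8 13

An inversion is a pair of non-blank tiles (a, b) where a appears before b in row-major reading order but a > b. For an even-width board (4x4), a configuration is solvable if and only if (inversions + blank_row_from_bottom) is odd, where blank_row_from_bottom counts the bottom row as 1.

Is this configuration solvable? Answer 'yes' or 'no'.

Answer: yes

Derivation:
Inversions: 57
Blank is in row 2 (0-indexed from top), which is row 2 counting from the bottom (bottom = 1).
57 + 2 = 59, which is odd, so the puzzle is solvable.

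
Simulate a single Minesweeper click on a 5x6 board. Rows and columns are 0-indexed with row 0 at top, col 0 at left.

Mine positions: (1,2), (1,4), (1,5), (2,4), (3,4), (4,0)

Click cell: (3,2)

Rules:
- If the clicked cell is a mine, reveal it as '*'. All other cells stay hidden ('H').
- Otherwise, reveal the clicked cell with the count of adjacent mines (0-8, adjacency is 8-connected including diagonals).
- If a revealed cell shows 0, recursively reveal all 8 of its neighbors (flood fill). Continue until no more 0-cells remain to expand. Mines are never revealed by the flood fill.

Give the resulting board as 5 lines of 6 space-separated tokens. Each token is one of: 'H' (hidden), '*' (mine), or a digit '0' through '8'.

H H H H H H
H H H H H H
H 1 1 4 H H
H 1 0 2 H H
H 1 0 1 H H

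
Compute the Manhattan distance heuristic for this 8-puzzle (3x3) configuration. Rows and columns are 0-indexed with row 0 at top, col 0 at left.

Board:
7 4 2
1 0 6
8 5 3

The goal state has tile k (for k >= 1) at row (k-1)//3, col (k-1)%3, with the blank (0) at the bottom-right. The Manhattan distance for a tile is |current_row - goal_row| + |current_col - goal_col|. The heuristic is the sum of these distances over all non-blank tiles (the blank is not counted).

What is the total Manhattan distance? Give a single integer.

Tile 7: (0,0)->(2,0) = 2
Tile 4: (0,1)->(1,0) = 2
Tile 2: (0,2)->(0,1) = 1
Tile 1: (1,0)->(0,0) = 1
Tile 6: (1,2)->(1,2) = 0
Tile 8: (2,0)->(2,1) = 1
Tile 5: (2,1)->(1,1) = 1
Tile 3: (2,2)->(0,2) = 2
Sum: 2 + 2 + 1 + 1 + 0 + 1 + 1 + 2 = 10

Answer: 10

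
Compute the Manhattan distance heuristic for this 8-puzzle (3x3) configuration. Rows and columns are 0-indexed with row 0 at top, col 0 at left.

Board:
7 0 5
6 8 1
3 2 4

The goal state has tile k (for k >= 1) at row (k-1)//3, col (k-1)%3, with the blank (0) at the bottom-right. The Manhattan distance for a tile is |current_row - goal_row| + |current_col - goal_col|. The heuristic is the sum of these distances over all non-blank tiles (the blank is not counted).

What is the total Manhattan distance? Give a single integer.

Answer: 19

Derivation:
Tile 7: at (0,0), goal (2,0), distance |0-2|+|0-0| = 2
Tile 5: at (0,2), goal (1,1), distance |0-1|+|2-1| = 2
Tile 6: at (1,0), goal (1,2), distance |1-1|+|0-2| = 2
Tile 8: at (1,1), goal (2,1), distance |1-2|+|1-1| = 1
Tile 1: at (1,2), goal (0,0), distance |1-0|+|2-0| = 3
Tile 3: at (2,0), goal (0,2), distance |2-0|+|0-2| = 4
Tile 2: at (2,1), goal (0,1), distance |2-0|+|1-1| = 2
Tile 4: at (2,2), goal (1,0), distance |2-1|+|2-0| = 3
Sum: 2 + 2 + 2 + 1 + 3 + 4 + 2 + 3 = 19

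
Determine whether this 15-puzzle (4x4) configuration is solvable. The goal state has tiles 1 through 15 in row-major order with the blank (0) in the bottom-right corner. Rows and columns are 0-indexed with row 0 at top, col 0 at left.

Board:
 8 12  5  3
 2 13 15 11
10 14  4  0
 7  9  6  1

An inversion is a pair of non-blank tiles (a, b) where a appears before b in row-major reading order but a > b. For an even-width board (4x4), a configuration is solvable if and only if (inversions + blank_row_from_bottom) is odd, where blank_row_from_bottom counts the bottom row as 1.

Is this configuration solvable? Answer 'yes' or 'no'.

Answer: yes

Derivation:
Inversions: 61
Blank is in row 2 (0-indexed from top), which is row 2 counting from the bottom (bottom = 1).
61 + 2 = 63, which is odd, so the puzzle is solvable.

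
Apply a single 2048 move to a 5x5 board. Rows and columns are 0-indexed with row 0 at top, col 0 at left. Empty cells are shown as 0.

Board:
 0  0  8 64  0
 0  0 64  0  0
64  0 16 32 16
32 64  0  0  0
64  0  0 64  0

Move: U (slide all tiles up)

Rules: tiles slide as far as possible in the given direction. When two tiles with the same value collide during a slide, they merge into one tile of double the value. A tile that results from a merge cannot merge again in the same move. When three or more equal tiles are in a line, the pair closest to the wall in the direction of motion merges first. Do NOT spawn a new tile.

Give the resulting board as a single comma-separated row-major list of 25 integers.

Answer: 64, 64, 8, 64, 16, 32, 0, 64, 32, 0, 64, 0, 16, 64, 0, 0, 0, 0, 0, 0, 0, 0, 0, 0, 0

Derivation:
Slide up:
col 0: [0, 0, 64, 32, 64] -> [64, 32, 64, 0, 0]
col 1: [0, 0, 0, 64, 0] -> [64, 0, 0, 0, 0]
col 2: [8, 64, 16, 0, 0] -> [8, 64, 16, 0, 0]
col 3: [64, 0, 32, 0, 64] -> [64, 32, 64, 0, 0]
col 4: [0, 0, 16, 0, 0] -> [16, 0, 0, 0, 0]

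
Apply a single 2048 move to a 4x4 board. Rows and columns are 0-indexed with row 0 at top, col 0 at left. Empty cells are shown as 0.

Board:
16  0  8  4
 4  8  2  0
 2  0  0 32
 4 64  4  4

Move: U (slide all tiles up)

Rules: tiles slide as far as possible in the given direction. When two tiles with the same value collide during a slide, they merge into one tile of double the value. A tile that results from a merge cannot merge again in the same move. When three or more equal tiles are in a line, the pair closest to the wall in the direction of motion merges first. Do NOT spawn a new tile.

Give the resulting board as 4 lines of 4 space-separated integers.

Answer: 16  8  8  4
 4 64  2 32
 2  0  4  4
 4  0  0  0

Derivation:
Slide up:
col 0: [16, 4, 2, 4] -> [16, 4, 2, 4]
col 1: [0, 8, 0, 64] -> [8, 64, 0, 0]
col 2: [8, 2, 0, 4] -> [8, 2, 4, 0]
col 3: [4, 0, 32, 4] -> [4, 32, 4, 0]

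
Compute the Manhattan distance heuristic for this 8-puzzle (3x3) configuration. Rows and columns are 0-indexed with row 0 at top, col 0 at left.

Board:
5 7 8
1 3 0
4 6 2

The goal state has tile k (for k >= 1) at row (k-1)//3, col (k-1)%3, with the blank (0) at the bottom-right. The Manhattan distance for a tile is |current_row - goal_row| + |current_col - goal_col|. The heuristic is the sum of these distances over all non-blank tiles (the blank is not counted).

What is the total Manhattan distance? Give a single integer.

Tile 5: (0,0)->(1,1) = 2
Tile 7: (0,1)->(2,0) = 3
Tile 8: (0,2)->(2,1) = 3
Tile 1: (1,0)->(0,0) = 1
Tile 3: (1,1)->(0,2) = 2
Tile 4: (2,0)->(1,0) = 1
Tile 6: (2,1)->(1,2) = 2
Tile 2: (2,2)->(0,1) = 3
Sum: 2 + 3 + 3 + 1 + 2 + 1 + 2 + 3 = 17

Answer: 17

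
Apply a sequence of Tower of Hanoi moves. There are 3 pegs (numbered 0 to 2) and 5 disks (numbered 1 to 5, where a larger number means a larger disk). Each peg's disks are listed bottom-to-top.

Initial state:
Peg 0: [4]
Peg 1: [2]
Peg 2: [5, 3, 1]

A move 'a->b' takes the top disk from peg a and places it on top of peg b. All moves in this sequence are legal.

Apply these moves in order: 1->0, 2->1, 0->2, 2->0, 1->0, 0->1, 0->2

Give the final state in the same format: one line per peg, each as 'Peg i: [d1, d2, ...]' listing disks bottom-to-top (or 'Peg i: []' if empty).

After move 1 (1->0):
Peg 0: [4, 2]
Peg 1: []
Peg 2: [5, 3, 1]

After move 2 (2->1):
Peg 0: [4, 2]
Peg 1: [1]
Peg 2: [5, 3]

After move 3 (0->2):
Peg 0: [4]
Peg 1: [1]
Peg 2: [5, 3, 2]

After move 4 (2->0):
Peg 0: [4, 2]
Peg 1: [1]
Peg 2: [5, 3]

After move 5 (1->0):
Peg 0: [4, 2, 1]
Peg 1: []
Peg 2: [5, 3]

After move 6 (0->1):
Peg 0: [4, 2]
Peg 1: [1]
Peg 2: [5, 3]

After move 7 (0->2):
Peg 0: [4]
Peg 1: [1]
Peg 2: [5, 3, 2]

Answer: Peg 0: [4]
Peg 1: [1]
Peg 2: [5, 3, 2]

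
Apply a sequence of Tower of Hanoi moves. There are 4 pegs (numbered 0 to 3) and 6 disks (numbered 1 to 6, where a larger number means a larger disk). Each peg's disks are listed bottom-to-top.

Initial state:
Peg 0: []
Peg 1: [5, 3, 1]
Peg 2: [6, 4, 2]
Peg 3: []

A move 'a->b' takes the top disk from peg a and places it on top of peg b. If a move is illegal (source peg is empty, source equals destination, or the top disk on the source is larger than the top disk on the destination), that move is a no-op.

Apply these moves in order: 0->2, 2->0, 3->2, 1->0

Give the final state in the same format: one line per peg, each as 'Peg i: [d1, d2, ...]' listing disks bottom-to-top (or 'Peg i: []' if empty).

Answer: Peg 0: [2, 1]
Peg 1: [5, 3]
Peg 2: [6, 4]
Peg 3: []

Derivation:
After move 1 (0->2):
Peg 0: []
Peg 1: [5, 3, 1]
Peg 2: [6, 4, 2]
Peg 3: []

After move 2 (2->0):
Peg 0: [2]
Peg 1: [5, 3, 1]
Peg 2: [6, 4]
Peg 3: []

After move 3 (3->2):
Peg 0: [2]
Peg 1: [5, 3, 1]
Peg 2: [6, 4]
Peg 3: []

After move 4 (1->0):
Peg 0: [2, 1]
Peg 1: [5, 3]
Peg 2: [6, 4]
Peg 3: []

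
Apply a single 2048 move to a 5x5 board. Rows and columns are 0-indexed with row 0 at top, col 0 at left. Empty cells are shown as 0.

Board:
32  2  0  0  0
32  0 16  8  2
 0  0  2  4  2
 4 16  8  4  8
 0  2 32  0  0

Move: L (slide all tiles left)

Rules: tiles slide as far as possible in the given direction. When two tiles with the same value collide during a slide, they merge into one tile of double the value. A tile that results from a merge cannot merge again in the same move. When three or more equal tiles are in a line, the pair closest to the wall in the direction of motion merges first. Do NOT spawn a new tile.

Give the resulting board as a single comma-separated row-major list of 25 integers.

Answer: 32, 2, 0, 0, 0, 32, 16, 8, 2, 0, 2, 4, 2, 0, 0, 4, 16, 8, 4, 8, 2, 32, 0, 0, 0

Derivation:
Slide left:
row 0: [32, 2, 0, 0, 0] -> [32, 2, 0, 0, 0]
row 1: [32, 0, 16, 8, 2] -> [32, 16, 8, 2, 0]
row 2: [0, 0, 2, 4, 2] -> [2, 4, 2, 0, 0]
row 3: [4, 16, 8, 4, 8] -> [4, 16, 8, 4, 8]
row 4: [0, 2, 32, 0, 0] -> [2, 32, 0, 0, 0]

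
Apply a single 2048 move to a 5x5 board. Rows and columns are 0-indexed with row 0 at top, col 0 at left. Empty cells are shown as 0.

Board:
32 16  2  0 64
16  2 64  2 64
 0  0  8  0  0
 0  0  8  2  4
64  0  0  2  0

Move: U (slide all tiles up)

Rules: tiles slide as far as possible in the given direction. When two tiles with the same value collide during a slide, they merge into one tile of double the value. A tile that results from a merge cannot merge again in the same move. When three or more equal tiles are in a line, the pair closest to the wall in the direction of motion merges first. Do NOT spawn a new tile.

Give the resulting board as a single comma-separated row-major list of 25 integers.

Answer: 32, 16, 2, 4, 128, 16, 2, 64, 2, 4, 64, 0, 16, 0, 0, 0, 0, 0, 0, 0, 0, 0, 0, 0, 0

Derivation:
Slide up:
col 0: [32, 16, 0, 0, 64] -> [32, 16, 64, 0, 0]
col 1: [16, 2, 0, 0, 0] -> [16, 2, 0, 0, 0]
col 2: [2, 64, 8, 8, 0] -> [2, 64, 16, 0, 0]
col 3: [0, 2, 0, 2, 2] -> [4, 2, 0, 0, 0]
col 4: [64, 64, 0, 4, 0] -> [128, 4, 0, 0, 0]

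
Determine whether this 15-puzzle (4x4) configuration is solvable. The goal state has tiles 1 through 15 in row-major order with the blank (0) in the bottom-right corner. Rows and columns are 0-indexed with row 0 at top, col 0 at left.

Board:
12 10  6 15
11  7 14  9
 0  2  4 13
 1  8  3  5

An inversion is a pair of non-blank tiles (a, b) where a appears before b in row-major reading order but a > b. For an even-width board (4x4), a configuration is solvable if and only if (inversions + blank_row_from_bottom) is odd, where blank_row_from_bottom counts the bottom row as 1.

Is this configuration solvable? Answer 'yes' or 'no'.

Answer: no

Derivation:
Inversions: 72
Blank is in row 2 (0-indexed from top), which is row 2 counting from the bottom (bottom = 1).
72 + 2 = 74, which is even, so the puzzle is not solvable.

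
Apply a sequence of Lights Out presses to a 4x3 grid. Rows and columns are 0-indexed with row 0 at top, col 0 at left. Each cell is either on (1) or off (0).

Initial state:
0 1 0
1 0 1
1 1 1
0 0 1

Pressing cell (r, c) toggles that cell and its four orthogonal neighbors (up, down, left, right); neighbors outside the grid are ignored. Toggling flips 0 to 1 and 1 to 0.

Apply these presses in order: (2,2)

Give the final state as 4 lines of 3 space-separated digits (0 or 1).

Answer: 0 1 0
1 0 0
1 0 0
0 0 0

Derivation:
After press 1 at (2,2):
0 1 0
1 0 0
1 0 0
0 0 0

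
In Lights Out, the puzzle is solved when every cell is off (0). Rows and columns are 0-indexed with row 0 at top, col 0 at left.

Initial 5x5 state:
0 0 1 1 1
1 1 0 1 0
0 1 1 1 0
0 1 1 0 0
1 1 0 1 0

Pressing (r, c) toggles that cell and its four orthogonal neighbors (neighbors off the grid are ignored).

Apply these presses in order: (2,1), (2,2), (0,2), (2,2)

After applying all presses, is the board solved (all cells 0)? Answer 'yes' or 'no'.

Answer: no

Derivation:
After press 1 at (2,1):
0 0 1 1 1
1 0 0 1 0
1 0 0 1 0
0 0 1 0 0
1 1 0 1 0

After press 2 at (2,2):
0 0 1 1 1
1 0 1 1 0
1 1 1 0 0
0 0 0 0 0
1 1 0 1 0

After press 3 at (0,2):
0 1 0 0 1
1 0 0 1 0
1 1 1 0 0
0 0 0 0 0
1 1 0 1 0

After press 4 at (2,2):
0 1 0 0 1
1 0 1 1 0
1 0 0 1 0
0 0 1 0 0
1 1 0 1 0

Lights still on: 11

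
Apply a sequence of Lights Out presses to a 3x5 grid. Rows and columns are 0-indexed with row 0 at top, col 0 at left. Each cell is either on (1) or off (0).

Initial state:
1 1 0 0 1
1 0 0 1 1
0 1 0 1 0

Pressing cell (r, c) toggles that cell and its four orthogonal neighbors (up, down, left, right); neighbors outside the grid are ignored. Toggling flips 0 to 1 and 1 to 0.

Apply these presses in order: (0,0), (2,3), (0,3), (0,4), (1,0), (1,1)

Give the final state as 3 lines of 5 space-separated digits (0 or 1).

After press 1 at (0,0):
0 0 0 0 1
0 0 0 1 1
0 1 0 1 0

After press 2 at (2,3):
0 0 0 0 1
0 0 0 0 1
0 1 1 0 1

After press 3 at (0,3):
0 0 1 1 0
0 0 0 1 1
0 1 1 0 1

After press 4 at (0,4):
0 0 1 0 1
0 0 0 1 0
0 1 1 0 1

After press 5 at (1,0):
1 0 1 0 1
1 1 0 1 0
1 1 1 0 1

After press 6 at (1,1):
1 1 1 0 1
0 0 1 1 0
1 0 1 0 1

Answer: 1 1 1 0 1
0 0 1 1 0
1 0 1 0 1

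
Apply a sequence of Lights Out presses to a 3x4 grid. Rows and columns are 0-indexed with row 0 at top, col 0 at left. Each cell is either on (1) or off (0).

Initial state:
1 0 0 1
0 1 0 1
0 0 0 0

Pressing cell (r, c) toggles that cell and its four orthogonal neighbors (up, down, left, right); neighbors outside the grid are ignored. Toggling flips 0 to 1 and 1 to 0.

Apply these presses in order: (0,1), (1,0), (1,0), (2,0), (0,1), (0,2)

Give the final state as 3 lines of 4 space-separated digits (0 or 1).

Answer: 1 1 1 0
1 1 1 1
1 1 0 0

Derivation:
After press 1 at (0,1):
0 1 1 1
0 0 0 1
0 0 0 0

After press 2 at (1,0):
1 1 1 1
1 1 0 1
1 0 0 0

After press 3 at (1,0):
0 1 1 1
0 0 0 1
0 0 0 0

After press 4 at (2,0):
0 1 1 1
1 0 0 1
1 1 0 0

After press 5 at (0,1):
1 0 0 1
1 1 0 1
1 1 0 0

After press 6 at (0,2):
1 1 1 0
1 1 1 1
1 1 0 0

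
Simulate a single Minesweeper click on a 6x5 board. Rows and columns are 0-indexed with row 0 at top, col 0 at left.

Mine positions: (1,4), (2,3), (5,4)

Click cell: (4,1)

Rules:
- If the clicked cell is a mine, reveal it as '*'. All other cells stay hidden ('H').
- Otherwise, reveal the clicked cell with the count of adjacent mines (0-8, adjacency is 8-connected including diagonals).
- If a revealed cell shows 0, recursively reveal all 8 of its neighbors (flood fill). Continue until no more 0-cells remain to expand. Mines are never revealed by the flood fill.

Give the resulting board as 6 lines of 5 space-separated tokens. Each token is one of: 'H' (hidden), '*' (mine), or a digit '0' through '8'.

0 0 0 1 H
0 0 1 2 H
0 0 1 H H
0 0 1 1 H
0 0 0 1 H
0 0 0 1 H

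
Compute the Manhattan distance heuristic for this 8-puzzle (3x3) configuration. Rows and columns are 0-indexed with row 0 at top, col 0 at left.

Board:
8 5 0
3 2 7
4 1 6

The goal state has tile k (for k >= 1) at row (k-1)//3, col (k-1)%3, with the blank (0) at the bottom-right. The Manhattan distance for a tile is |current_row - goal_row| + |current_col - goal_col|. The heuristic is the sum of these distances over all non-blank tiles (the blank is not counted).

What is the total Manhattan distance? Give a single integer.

Tile 8: at (0,0), goal (2,1), distance |0-2|+|0-1| = 3
Tile 5: at (0,1), goal (1,1), distance |0-1|+|1-1| = 1
Tile 3: at (1,0), goal (0,2), distance |1-0|+|0-2| = 3
Tile 2: at (1,1), goal (0,1), distance |1-0|+|1-1| = 1
Tile 7: at (1,2), goal (2,0), distance |1-2|+|2-0| = 3
Tile 4: at (2,0), goal (1,0), distance |2-1|+|0-0| = 1
Tile 1: at (2,1), goal (0,0), distance |2-0|+|1-0| = 3
Tile 6: at (2,2), goal (1,2), distance |2-1|+|2-2| = 1
Sum: 3 + 1 + 3 + 1 + 3 + 1 + 3 + 1 = 16

Answer: 16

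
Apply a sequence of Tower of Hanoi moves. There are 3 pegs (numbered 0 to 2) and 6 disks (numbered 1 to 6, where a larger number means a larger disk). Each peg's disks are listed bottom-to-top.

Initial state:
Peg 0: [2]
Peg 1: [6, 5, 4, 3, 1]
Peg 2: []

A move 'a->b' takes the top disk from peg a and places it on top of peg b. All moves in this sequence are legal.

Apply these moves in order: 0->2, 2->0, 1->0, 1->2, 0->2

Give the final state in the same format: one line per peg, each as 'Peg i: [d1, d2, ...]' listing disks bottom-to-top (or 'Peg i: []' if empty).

Answer: Peg 0: [2]
Peg 1: [6, 5, 4]
Peg 2: [3, 1]

Derivation:
After move 1 (0->2):
Peg 0: []
Peg 1: [6, 5, 4, 3, 1]
Peg 2: [2]

After move 2 (2->0):
Peg 0: [2]
Peg 1: [6, 5, 4, 3, 1]
Peg 2: []

After move 3 (1->0):
Peg 0: [2, 1]
Peg 1: [6, 5, 4, 3]
Peg 2: []

After move 4 (1->2):
Peg 0: [2, 1]
Peg 1: [6, 5, 4]
Peg 2: [3]

After move 5 (0->2):
Peg 0: [2]
Peg 1: [6, 5, 4]
Peg 2: [3, 1]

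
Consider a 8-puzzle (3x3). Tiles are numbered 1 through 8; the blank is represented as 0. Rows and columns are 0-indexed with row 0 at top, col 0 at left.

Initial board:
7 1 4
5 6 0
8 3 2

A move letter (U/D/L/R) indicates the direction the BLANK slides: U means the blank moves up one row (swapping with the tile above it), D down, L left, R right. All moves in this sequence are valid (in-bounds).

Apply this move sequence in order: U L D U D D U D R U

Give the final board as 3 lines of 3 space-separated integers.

Answer: 7 6 1
5 3 0
8 2 4

Derivation:
After move 1 (U):
7 1 0
5 6 4
8 3 2

After move 2 (L):
7 0 1
5 6 4
8 3 2

After move 3 (D):
7 6 1
5 0 4
8 3 2

After move 4 (U):
7 0 1
5 6 4
8 3 2

After move 5 (D):
7 6 1
5 0 4
8 3 2

After move 6 (D):
7 6 1
5 3 4
8 0 2

After move 7 (U):
7 6 1
5 0 4
8 3 2

After move 8 (D):
7 6 1
5 3 4
8 0 2

After move 9 (R):
7 6 1
5 3 4
8 2 0

After move 10 (U):
7 6 1
5 3 0
8 2 4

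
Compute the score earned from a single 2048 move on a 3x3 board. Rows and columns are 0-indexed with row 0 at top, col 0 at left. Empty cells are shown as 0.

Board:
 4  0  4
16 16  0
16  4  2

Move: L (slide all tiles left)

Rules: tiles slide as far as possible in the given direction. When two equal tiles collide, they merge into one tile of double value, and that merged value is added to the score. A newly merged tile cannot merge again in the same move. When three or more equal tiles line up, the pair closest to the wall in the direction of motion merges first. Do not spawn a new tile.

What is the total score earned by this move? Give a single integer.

Slide left:
row 0: [4, 0, 4] -> [8, 0, 0]  score +8 (running 8)
row 1: [16, 16, 0] -> [32, 0, 0]  score +32 (running 40)
row 2: [16, 4, 2] -> [16, 4, 2]  score +0 (running 40)
Board after move:
 8  0  0
32  0  0
16  4  2

Answer: 40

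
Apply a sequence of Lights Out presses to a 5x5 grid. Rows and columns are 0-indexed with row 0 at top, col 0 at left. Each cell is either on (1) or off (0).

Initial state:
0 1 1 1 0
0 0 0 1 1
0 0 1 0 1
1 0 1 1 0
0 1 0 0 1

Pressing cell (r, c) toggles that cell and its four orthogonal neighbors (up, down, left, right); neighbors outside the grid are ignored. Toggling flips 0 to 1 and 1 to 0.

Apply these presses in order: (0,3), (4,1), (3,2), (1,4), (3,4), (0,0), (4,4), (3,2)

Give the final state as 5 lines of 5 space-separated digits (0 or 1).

After press 1 at (0,3):
0 1 0 0 1
0 0 0 0 1
0 0 1 0 1
1 0 1 1 0
0 1 0 0 1

After press 2 at (4,1):
0 1 0 0 1
0 0 0 0 1
0 0 1 0 1
1 1 1 1 0
1 0 1 0 1

After press 3 at (3,2):
0 1 0 0 1
0 0 0 0 1
0 0 0 0 1
1 0 0 0 0
1 0 0 0 1

After press 4 at (1,4):
0 1 0 0 0
0 0 0 1 0
0 0 0 0 0
1 0 0 0 0
1 0 0 0 1

After press 5 at (3,4):
0 1 0 0 0
0 0 0 1 0
0 0 0 0 1
1 0 0 1 1
1 0 0 0 0

After press 6 at (0,0):
1 0 0 0 0
1 0 0 1 0
0 0 0 0 1
1 0 0 1 1
1 0 0 0 0

After press 7 at (4,4):
1 0 0 0 0
1 0 0 1 0
0 0 0 0 1
1 0 0 1 0
1 0 0 1 1

After press 8 at (3,2):
1 0 0 0 0
1 0 0 1 0
0 0 1 0 1
1 1 1 0 0
1 0 1 1 1

Answer: 1 0 0 0 0
1 0 0 1 0
0 0 1 0 1
1 1 1 0 0
1 0 1 1 1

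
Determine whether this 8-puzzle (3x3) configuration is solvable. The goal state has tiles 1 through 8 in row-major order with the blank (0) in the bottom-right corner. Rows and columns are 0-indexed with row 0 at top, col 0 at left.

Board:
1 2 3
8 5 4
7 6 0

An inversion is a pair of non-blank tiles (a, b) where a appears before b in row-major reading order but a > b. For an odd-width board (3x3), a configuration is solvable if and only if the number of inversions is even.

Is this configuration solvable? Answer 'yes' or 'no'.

Inversions (pairs i<j in row-major order where tile[i] > tile[j] > 0): 6
6 is even, so the puzzle is solvable.

Answer: yes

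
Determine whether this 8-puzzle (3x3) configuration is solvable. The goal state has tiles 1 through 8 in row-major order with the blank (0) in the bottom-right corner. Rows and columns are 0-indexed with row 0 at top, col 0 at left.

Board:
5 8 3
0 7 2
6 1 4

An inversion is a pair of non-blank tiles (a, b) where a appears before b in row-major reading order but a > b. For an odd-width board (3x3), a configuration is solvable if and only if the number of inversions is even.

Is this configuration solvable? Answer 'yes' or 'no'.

Inversions (pairs i<j in row-major order where tile[i] > tile[j] > 0): 19
19 is odd, so the puzzle is not solvable.

Answer: no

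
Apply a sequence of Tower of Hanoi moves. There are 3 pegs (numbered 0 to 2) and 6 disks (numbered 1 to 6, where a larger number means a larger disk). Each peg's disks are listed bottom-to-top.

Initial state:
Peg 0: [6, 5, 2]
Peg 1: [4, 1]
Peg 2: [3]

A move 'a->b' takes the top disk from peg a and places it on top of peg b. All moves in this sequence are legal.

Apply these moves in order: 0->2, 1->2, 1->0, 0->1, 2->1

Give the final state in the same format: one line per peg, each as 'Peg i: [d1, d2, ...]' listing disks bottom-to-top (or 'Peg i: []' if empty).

Answer: Peg 0: [6, 5]
Peg 1: [4, 1]
Peg 2: [3, 2]

Derivation:
After move 1 (0->2):
Peg 0: [6, 5]
Peg 1: [4, 1]
Peg 2: [3, 2]

After move 2 (1->2):
Peg 0: [6, 5]
Peg 1: [4]
Peg 2: [3, 2, 1]

After move 3 (1->0):
Peg 0: [6, 5, 4]
Peg 1: []
Peg 2: [3, 2, 1]

After move 4 (0->1):
Peg 0: [6, 5]
Peg 1: [4]
Peg 2: [3, 2, 1]

After move 5 (2->1):
Peg 0: [6, 5]
Peg 1: [4, 1]
Peg 2: [3, 2]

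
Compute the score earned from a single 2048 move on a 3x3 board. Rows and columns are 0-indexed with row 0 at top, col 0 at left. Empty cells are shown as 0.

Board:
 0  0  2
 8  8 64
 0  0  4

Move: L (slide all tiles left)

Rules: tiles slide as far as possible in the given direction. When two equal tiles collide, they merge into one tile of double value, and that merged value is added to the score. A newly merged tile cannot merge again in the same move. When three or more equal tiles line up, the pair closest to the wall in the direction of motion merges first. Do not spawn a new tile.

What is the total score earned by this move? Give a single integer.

Answer: 16

Derivation:
Slide left:
row 0: [0, 0, 2] -> [2, 0, 0]  score +0 (running 0)
row 1: [8, 8, 64] -> [16, 64, 0]  score +16 (running 16)
row 2: [0, 0, 4] -> [4, 0, 0]  score +0 (running 16)
Board after move:
 2  0  0
16 64  0
 4  0  0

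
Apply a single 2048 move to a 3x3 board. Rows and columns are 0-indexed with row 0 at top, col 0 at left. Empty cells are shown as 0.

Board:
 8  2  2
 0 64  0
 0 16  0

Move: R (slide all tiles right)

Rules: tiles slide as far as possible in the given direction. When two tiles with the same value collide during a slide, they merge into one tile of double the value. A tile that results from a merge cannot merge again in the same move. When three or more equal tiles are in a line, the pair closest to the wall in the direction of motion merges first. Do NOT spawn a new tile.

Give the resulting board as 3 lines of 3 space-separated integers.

Answer:  0  8  4
 0  0 64
 0  0 16

Derivation:
Slide right:
row 0: [8, 2, 2] -> [0, 8, 4]
row 1: [0, 64, 0] -> [0, 0, 64]
row 2: [0, 16, 0] -> [0, 0, 16]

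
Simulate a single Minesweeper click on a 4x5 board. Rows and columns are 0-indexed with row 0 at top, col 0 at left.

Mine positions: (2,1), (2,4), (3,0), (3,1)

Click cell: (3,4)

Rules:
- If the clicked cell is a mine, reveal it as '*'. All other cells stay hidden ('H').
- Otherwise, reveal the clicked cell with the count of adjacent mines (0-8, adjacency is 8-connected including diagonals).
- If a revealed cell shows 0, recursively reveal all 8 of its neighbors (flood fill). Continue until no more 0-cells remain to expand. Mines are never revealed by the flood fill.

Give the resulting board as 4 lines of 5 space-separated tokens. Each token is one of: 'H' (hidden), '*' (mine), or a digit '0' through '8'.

H H H H H
H H H H H
H H H H H
H H H H 1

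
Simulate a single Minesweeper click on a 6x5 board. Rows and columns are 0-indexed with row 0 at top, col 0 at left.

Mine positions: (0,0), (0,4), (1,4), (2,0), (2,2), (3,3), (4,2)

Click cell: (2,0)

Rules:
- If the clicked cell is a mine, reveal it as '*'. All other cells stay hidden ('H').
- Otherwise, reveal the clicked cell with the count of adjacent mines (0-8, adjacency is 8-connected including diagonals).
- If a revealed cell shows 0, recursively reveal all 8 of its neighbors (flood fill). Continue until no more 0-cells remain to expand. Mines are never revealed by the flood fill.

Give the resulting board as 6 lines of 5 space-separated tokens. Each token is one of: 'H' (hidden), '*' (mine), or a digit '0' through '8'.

H H H H H
H H H H H
* H H H H
H H H H H
H H H H H
H H H H H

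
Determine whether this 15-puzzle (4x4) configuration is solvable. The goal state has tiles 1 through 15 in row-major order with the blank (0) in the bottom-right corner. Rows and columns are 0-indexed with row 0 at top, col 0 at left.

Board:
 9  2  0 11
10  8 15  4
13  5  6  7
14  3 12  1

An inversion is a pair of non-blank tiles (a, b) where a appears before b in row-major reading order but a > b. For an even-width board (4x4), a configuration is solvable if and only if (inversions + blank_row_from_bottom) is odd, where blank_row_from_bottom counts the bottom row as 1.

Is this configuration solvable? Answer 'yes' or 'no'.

Answer: no

Derivation:
Inversions: 58
Blank is in row 0 (0-indexed from top), which is row 4 counting from the bottom (bottom = 1).
58 + 4 = 62, which is even, so the puzzle is not solvable.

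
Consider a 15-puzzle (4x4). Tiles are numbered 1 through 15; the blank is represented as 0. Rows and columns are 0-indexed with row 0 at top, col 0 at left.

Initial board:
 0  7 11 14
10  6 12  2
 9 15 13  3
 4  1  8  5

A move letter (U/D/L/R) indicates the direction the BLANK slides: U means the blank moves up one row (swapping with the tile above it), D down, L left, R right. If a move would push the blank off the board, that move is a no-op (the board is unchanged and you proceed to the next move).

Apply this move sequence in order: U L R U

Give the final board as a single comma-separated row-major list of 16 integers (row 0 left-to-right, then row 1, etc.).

After move 1 (U):
 0  7 11 14
10  6 12  2
 9 15 13  3
 4  1  8  5

After move 2 (L):
 0  7 11 14
10  6 12  2
 9 15 13  3
 4  1  8  5

After move 3 (R):
 7  0 11 14
10  6 12  2
 9 15 13  3
 4  1  8  5

After move 4 (U):
 7  0 11 14
10  6 12  2
 9 15 13  3
 4  1  8  5

Answer: 7, 0, 11, 14, 10, 6, 12, 2, 9, 15, 13, 3, 4, 1, 8, 5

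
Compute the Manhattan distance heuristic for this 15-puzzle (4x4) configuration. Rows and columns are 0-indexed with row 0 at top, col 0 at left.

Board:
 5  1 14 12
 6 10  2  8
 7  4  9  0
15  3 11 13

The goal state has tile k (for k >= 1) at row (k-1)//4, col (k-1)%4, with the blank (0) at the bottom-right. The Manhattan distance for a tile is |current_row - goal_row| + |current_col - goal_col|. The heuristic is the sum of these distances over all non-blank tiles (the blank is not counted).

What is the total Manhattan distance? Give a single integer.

Tile 5: (0,0)->(1,0) = 1
Tile 1: (0,1)->(0,0) = 1
Tile 14: (0,2)->(3,1) = 4
Tile 12: (0,3)->(2,3) = 2
Tile 6: (1,0)->(1,1) = 1
Tile 10: (1,1)->(2,1) = 1
Tile 2: (1,2)->(0,1) = 2
Tile 8: (1,3)->(1,3) = 0
Tile 7: (2,0)->(1,2) = 3
Tile 4: (2,1)->(0,3) = 4
Tile 9: (2,2)->(2,0) = 2
Tile 15: (3,0)->(3,2) = 2
Tile 3: (3,1)->(0,2) = 4
Tile 11: (3,2)->(2,2) = 1
Tile 13: (3,3)->(3,0) = 3
Sum: 1 + 1 + 4 + 2 + 1 + 1 + 2 + 0 + 3 + 4 + 2 + 2 + 4 + 1 + 3 = 31

Answer: 31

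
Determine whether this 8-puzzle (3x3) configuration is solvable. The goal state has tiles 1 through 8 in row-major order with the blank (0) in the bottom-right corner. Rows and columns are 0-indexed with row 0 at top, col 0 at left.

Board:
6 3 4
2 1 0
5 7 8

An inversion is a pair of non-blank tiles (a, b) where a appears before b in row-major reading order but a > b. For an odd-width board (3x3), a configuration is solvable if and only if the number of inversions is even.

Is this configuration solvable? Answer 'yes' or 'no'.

Answer: yes

Derivation:
Inversions (pairs i<j in row-major order where tile[i] > tile[j] > 0): 10
10 is even, so the puzzle is solvable.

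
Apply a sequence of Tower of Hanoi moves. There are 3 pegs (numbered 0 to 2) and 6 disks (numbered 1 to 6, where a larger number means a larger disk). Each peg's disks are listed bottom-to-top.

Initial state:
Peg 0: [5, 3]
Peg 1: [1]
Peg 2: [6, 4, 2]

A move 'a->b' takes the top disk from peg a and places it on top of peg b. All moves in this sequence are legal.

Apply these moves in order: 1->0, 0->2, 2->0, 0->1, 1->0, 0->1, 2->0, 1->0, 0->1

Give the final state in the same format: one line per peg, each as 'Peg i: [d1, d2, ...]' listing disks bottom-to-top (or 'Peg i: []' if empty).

Answer: Peg 0: [5, 3, 2]
Peg 1: [1]
Peg 2: [6, 4]

Derivation:
After move 1 (1->0):
Peg 0: [5, 3, 1]
Peg 1: []
Peg 2: [6, 4, 2]

After move 2 (0->2):
Peg 0: [5, 3]
Peg 1: []
Peg 2: [6, 4, 2, 1]

After move 3 (2->0):
Peg 0: [5, 3, 1]
Peg 1: []
Peg 2: [6, 4, 2]

After move 4 (0->1):
Peg 0: [5, 3]
Peg 1: [1]
Peg 2: [6, 4, 2]

After move 5 (1->0):
Peg 0: [5, 3, 1]
Peg 1: []
Peg 2: [6, 4, 2]

After move 6 (0->1):
Peg 0: [5, 3]
Peg 1: [1]
Peg 2: [6, 4, 2]

After move 7 (2->0):
Peg 0: [5, 3, 2]
Peg 1: [1]
Peg 2: [6, 4]

After move 8 (1->0):
Peg 0: [5, 3, 2, 1]
Peg 1: []
Peg 2: [6, 4]

After move 9 (0->1):
Peg 0: [5, 3, 2]
Peg 1: [1]
Peg 2: [6, 4]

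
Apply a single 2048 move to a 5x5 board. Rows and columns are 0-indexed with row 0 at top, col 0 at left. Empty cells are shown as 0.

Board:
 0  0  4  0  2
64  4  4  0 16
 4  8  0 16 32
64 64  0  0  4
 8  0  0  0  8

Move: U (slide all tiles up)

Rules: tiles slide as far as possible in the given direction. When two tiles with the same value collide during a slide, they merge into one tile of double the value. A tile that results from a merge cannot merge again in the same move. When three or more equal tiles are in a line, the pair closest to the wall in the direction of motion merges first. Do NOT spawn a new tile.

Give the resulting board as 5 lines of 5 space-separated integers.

Answer: 64  4  8 16  2
 4  8  0  0 16
64 64  0  0 32
 8  0  0  0  4
 0  0  0  0  8

Derivation:
Slide up:
col 0: [0, 64, 4, 64, 8] -> [64, 4, 64, 8, 0]
col 1: [0, 4, 8, 64, 0] -> [4, 8, 64, 0, 0]
col 2: [4, 4, 0, 0, 0] -> [8, 0, 0, 0, 0]
col 3: [0, 0, 16, 0, 0] -> [16, 0, 0, 0, 0]
col 4: [2, 16, 32, 4, 8] -> [2, 16, 32, 4, 8]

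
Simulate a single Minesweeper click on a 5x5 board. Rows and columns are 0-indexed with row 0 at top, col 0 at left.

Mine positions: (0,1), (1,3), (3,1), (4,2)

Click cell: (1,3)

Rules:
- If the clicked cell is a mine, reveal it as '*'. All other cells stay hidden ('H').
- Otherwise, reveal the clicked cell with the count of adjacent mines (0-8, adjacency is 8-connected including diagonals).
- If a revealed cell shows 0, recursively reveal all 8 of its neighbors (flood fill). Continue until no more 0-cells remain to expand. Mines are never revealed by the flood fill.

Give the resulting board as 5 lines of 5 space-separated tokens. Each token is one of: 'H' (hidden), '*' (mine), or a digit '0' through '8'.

H H H H H
H H H * H
H H H H H
H H H H H
H H H H H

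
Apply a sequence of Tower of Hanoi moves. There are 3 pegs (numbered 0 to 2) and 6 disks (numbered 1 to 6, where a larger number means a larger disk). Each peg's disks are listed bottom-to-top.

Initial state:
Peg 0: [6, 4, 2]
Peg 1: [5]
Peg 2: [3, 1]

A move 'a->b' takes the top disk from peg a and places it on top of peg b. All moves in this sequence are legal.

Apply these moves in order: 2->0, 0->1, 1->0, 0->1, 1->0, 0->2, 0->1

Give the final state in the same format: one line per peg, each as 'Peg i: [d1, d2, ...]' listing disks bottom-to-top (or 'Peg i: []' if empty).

Answer: Peg 0: [6, 4]
Peg 1: [5, 2]
Peg 2: [3, 1]

Derivation:
After move 1 (2->0):
Peg 0: [6, 4, 2, 1]
Peg 1: [5]
Peg 2: [3]

After move 2 (0->1):
Peg 0: [6, 4, 2]
Peg 1: [5, 1]
Peg 2: [3]

After move 3 (1->0):
Peg 0: [6, 4, 2, 1]
Peg 1: [5]
Peg 2: [3]

After move 4 (0->1):
Peg 0: [6, 4, 2]
Peg 1: [5, 1]
Peg 2: [3]

After move 5 (1->0):
Peg 0: [6, 4, 2, 1]
Peg 1: [5]
Peg 2: [3]

After move 6 (0->2):
Peg 0: [6, 4, 2]
Peg 1: [5]
Peg 2: [3, 1]

After move 7 (0->1):
Peg 0: [6, 4]
Peg 1: [5, 2]
Peg 2: [3, 1]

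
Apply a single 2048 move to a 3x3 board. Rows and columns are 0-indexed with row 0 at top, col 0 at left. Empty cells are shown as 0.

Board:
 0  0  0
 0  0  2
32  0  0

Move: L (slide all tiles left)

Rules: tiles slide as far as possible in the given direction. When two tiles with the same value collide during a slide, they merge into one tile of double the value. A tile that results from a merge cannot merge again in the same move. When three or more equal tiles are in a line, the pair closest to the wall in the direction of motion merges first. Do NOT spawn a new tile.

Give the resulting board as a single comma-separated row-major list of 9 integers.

Answer: 0, 0, 0, 2, 0, 0, 32, 0, 0

Derivation:
Slide left:
row 0: [0, 0, 0] -> [0, 0, 0]
row 1: [0, 0, 2] -> [2, 0, 0]
row 2: [32, 0, 0] -> [32, 0, 0]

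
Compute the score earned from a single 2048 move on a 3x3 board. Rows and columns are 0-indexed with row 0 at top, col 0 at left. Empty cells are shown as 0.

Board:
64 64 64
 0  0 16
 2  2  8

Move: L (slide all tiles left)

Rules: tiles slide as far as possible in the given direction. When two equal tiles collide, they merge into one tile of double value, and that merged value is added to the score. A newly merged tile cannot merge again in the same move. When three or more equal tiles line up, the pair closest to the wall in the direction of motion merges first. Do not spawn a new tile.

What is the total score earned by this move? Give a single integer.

Answer: 132

Derivation:
Slide left:
row 0: [64, 64, 64] -> [128, 64, 0]  score +128 (running 128)
row 1: [0, 0, 16] -> [16, 0, 0]  score +0 (running 128)
row 2: [2, 2, 8] -> [4, 8, 0]  score +4 (running 132)
Board after move:
128  64   0
 16   0   0
  4   8   0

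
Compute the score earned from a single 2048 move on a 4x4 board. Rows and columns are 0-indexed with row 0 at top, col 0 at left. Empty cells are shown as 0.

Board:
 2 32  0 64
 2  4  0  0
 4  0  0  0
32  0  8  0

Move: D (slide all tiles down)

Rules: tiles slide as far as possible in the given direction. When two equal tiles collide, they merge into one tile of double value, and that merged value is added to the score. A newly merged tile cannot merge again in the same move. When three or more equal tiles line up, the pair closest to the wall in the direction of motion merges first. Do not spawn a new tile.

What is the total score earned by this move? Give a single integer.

Slide down:
col 0: [2, 2, 4, 32] -> [0, 4, 4, 32]  score +4 (running 4)
col 1: [32, 4, 0, 0] -> [0, 0, 32, 4]  score +0 (running 4)
col 2: [0, 0, 0, 8] -> [0, 0, 0, 8]  score +0 (running 4)
col 3: [64, 0, 0, 0] -> [0, 0, 0, 64]  score +0 (running 4)
Board after move:
 0  0  0  0
 4  0  0  0
 4 32  0  0
32  4  8 64

Answer: 4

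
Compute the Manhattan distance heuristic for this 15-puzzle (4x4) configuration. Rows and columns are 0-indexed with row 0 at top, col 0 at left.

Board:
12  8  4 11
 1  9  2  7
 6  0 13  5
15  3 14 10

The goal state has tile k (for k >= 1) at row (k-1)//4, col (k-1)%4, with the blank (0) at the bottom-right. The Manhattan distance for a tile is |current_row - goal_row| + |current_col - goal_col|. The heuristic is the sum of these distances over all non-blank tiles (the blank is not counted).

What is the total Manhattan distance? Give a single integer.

Tile 12: at (0,0), goal (2,3), distance |0-2|+|0-3| = 5
Tile 8: at (0,1), goal (1,3), distance |0-1|+|1-3| = 3
Tile 4: at (0,2), goal (0,3), distance |0-0|+|2-3| = 1
Tile 11: at (0,3), goal (2,2), distance |0-2|+|3-2| = 3
Tile 1: at (1,0), goal (0,0), distance |1-0|+|0-0| = 1
Tile 9: at (1,1), goal (2,0), distance |1-2|+|1-0| = 2
Tile 2: at (1,2), goal (0,1), distance |1-0|+|2-1| = 2
Tile 7: at (1,3), goal (1,2), distance |1-1|+|3-2| = 1
Tile 6: at (2,0), goal (1,1), distance |2-1|+|0-1| = 2
Tile 13: at (2,2), goal (3,0), distance |2-3|+|2-0| = 3
Tile 5: at (2,3), goal (1,0), distance |2-1|+|3-0| = 4
Tile 15: at (3,0), goal (3,2), distance |3-3|+|0-2| = 2
Tile 3: at (3,1), goal (0,2), distance |3-0|+|1-2| = 4
Tile 14: at (3,2), goal (3,1), distance |3-3|+|2-1| = 1
Tile 10: at (3,3), goal (2,1), distance |3-2|+|3-1| = 3
Sum: 5 + 3 + 1 + 3 + 1 + 2 + 2 + 1 + 2 + 3 + 4 + 2 + 4 + 1 + 3 = 37

Answer: 37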